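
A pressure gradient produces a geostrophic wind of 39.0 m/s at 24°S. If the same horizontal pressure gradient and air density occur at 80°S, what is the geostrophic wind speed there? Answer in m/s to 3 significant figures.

16.1 m/s

With the same pressure gradient and density, V_g ∝ 1/f ∝ 1/sin φ.
V₂ = V₁ · sin φ₁ / sin φ₂ = 39.0 × sin 24° / sin 80°
V₂ = 39.0 × 0.4067/0.9848 = 16.1 m/s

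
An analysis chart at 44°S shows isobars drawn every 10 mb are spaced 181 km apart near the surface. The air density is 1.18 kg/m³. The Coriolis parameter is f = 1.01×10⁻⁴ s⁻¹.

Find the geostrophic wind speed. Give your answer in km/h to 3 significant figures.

167 km/h

Pressure gradient: |∂P/∂n| = 1000 Pa / 181000 m = 5.52×10⁻³ Pa/m
Geostrophic balance (pressure-gradient force = Coriolis force):
V_g = (1/(fρ)) |∂P/∂n| = 5.52×10⁻³ / (1.01×10⁻⁴ × 1.18) = 46.4 m/s
Converting: 46.4 m/s × 3.6 = 167 km/h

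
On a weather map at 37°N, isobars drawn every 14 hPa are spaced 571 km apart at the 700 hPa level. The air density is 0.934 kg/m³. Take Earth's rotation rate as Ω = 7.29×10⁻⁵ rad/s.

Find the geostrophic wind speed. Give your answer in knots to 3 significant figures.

Coriolis parameter at 37°N:
f = 2Ω sin φ = 2 × 7.29×10⁻⁵ × sin 37° = 8.77×10⁻⁵ s⁻¹
Pressure gradient: |∂P/∂n| = 1400 Pa / 571000 m = 2.45×10⁻³ Pa/m
Geostrophic balance (pressure-gradient force = Coriolis force):
V_g = (1/(fρ)) |∂P/∂n| = 2.45×10⁻³ / (8.77×10⁻⁵ × 0.934) = 29.9 m/s
Converting: 29.9 m/s × 1.944 = 58.2 knots

58.2 knots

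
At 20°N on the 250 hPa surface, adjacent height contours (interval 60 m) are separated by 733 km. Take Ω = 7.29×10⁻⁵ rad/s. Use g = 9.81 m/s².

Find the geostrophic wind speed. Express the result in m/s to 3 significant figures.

Coriolis parameter at 20°N:
f = 2Ω sin φ = 2 × 7.29×10⁻⁵ × sin 20° = 4.99×10⁻⁵ s⁻¹
Height gradient: |∂Z/∂n| = 60 m / 733000 m = 8.19×10⁻⁵
On a pressure surface, geostrophic balance gives V_g = (g/f)|∂Z/∂n|:
V_g = 9.81 × 8.19×10⁻⁵ / 4.99×10⁻⁵ = 16.1 m/s

16.1 m/s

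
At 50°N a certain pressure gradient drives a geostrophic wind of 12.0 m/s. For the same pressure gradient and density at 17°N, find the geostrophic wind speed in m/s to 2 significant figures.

With the same pressure gradient and density, V_g ∝ 1/f ∝ 1/sin φ.
V₂ = V₁ · sin φ₁ / sin φ₂ = 12.0 × sin 50° / sin 17°
V₂ = 12.0 × 0.7660/0.2924 = 31 m/s

31 m/s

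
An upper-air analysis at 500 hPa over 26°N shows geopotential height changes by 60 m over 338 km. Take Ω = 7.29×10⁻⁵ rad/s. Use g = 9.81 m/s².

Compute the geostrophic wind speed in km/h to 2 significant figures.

98 km/h

Coriolis parameter at 26°N:
f = 2Ω sin φ = 2 × 7.29×10⁻⁵ × sin 26° = 6.39×10⁻⁵ s⁻¹
Height gradient: |∂Z/∂n| = 60 m / 338000 m = 1.78×10⁻⁴
On a pressure surface, geostrophic balance gives V_g = (g/f)|∂Z/∂n|:
V_g = 9.81 × 1.78×10⁻⁴ / 6.39×10⁻⁵ = 27.2 m/s
Converting: 27.2 m/s × 3.6 = 98 km/h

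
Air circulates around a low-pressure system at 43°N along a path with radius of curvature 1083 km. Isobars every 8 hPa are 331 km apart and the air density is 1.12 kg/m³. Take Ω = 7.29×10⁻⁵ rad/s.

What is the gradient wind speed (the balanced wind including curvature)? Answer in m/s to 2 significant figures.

19 m/s

Coriolis parameter at 43°N:
f = 2Ω sin φ = 2 × 7.29×10⁻⁵ × sin 43° = 9.94×10⁻⁵ s⁻¹
Pressure gradient: |∂P/∂n| = 800 Pa / 331000 m = 2.42×10⁻³ Pa/m
Geostrophic speed: V_g = |∂P/∂n|/(fρ) = 2.42×10⁻³/(9.94×10⁻⁵ × 1.12) = 21.7 m/s
Around a low, centrifugal force acts outward with Coriolis, so pressure-gradient force balances both:
(1/ρ)|∂P/∂n| = fV + V²/R  →  V² + fR·V − fR·V_g = 0
With fR = 9.94×10⁻⁵ × 1083×10³ m = 108 m/s:
V = [−fR + √((fR)² + 4 fR V_g)]/2 = [−108 + √(108² + 4×108×21.7)]/2 = 18.5 m/s
Subgeostrophic (V < V_g = 21.7 m/s), as expected around a low.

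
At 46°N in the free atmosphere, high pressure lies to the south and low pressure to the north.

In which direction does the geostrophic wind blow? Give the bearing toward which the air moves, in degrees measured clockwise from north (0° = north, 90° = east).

The pressure-gradient force points toward the north (bearing 000°).
Geostrophic balance: in the Northern Hemisphere the Coriolis force deflects motion to the right, so the geostrophic wind blows 90° to the right of the pressure-gradient force (low pressure on the left).
Rotating 000° by 90° clockwise gives 090° — the wind blows toward the east.

090°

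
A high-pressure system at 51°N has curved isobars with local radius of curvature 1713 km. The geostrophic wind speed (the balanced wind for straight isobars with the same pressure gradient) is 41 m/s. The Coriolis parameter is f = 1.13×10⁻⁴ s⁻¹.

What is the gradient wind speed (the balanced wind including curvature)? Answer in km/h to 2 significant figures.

Around a high, pressure-gradient force acts outward with centrifugal, so Coriolis balances both:
fV = (1/ρ)|∂P/∂n| + V²/R  →  V² − fR·V + fR·V_g = 0
With fR = 1.13×10⁻⁴ × 1713×10³ m = 194 m/s:
V = [fR − √((fR)² − 4 fR V_g)]/2 = [194 − √(194² − 4×194×41)]/2 = 59 m/s
Supergeostrophic (V > V_g = 41 m/s), as expected around a high.
Converting: 59 m/s × 3.6 = 210 km/h

210 km/h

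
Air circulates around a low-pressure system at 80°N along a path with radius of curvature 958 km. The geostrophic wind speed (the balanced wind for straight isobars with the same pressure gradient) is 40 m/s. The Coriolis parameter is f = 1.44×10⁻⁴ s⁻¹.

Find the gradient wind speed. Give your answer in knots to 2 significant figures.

63 knots

Around a low, centrifugal force acts outward with Coriolis, so pressure-gradient force balances both:
(1/ρ)|∂P/∂n| = fV + V²/R  →  V² + fR·V − fR·V_g = 0
With fR = 1.44×10⁻⁴ × 958×10³ m = 138 m/s:
V = [−fR + √((fR)² + 4 fR V_g)]/2 = [−138 + √(138² + 4×138×40)]/2 = 32.4 m/s
Subgeostrophic (V < V_g = 40 m/s), as expected around a low.
Converting: 32.4 m/s × 1.944 = 63 knots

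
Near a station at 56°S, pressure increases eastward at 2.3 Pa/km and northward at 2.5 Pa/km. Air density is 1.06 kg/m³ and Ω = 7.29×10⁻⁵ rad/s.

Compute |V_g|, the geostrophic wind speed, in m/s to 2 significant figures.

Coriolis parameter at 56°S:
f = 2Ω sin φ = 2 × 7.29×10⁻⁵ × sin 56° = 1.21×10⁻⁴ s⁻¹
In the Southern Hemisphere f is negative: f = −1.21×10⁻⁴ s⁻¹.
Component geostrophic relations (x east, y north):
u_g = −(1/(fρ)) ∂P/∂y,  v_g = (1/(fρ)) ∂P/∂x
u_g = −(2.5×10⁻³)/(−1.21×10⁻⁴ × 1.06) = 19.5 m/s;  v_g = (2.3×10⁻³)/(−1.21×10⁻⁴ × 1.06) = −18.0 m/s
|V_g| = √(u_g² + v_g²) = 26.5 m/s

27 m/s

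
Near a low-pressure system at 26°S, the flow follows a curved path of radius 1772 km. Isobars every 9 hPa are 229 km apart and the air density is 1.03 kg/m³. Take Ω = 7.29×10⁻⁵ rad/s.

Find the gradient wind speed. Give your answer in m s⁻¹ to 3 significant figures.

Coriolis parameter at 26°S:
f = 2Ω sin φ = 2 × 7.29×10⁻⁵ × sin 26° = 6.39×10⁻⁵ s⁻¹
Pressure gradient: |∂P/∂n| = 900 Pa / 229000 m = 3.93×10⁻³ Pa/m
Geostrophic speed: V_g = |∂P/∂n|/(fρ) = 3.93×10⁻³/(6.39×10⁻⁵ × 1.03) = 59.7 m/s
Around a low, centrifugal force acts outward with Coriolis, so pressure-gradient force balances both:
(1/ρ)|∂P/∂n| = fV + V²/R  →  V² + fR·V − fR·V_g = 0
With fR = 6.39×10⁻⁵ × 1772×10³ m = 113 m/s:
V = [−fR + √((fR)² + 4 fR V_g)]/2 = [−113 + √(113² + 4×113×59.7)]/2 = 43.2 m/s
Subgeostrophic (V < V_g = 59.7 m/s), as expected around a low.

43.2 m s⁻¹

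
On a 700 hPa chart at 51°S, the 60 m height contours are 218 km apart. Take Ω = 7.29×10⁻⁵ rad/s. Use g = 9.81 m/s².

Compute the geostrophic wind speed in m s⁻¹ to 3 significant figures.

Coriolis parameter at 51°S:
f = 2Ω sin φ = 2 × 7.29×10⁻⁵ × sin 51° = 1.13×10⁻⁴ s⁻¹
Height gradient: |∂Z/∂n| = 60 m / 218000 m = 2.75×10⁻⁴
On a pressure surface, geostrophic balance gives V_g = (g/f)|∂Z/∂n|:
V_g = 9.81 × 2.75×10⁻⁴ / 1.13×10⁻⁴ = 23.8 m/s

23.8 m s⁻¹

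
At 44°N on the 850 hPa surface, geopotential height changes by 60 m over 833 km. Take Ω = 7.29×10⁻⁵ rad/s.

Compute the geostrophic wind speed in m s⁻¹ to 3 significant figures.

Coriolis parameter at 44°N:
f = 2Ω sin φ = 2 × 7.29×10⁻⁵ × sin 44° = 1.01×10⁻⁴ s⁻¹
Height gradient: |∂Z/∂n| = 60 m / 833000 m = 7.20×10⁻⁵
On a pressure surface, geostrophic balance gives V_g = (g/f)|∂Z/∂n|:
V_g = 9.81 × 7.20×10⁻⁵ / 1.01×10⁻⁴ = 6.98 m/s

6.98 m s⁻¹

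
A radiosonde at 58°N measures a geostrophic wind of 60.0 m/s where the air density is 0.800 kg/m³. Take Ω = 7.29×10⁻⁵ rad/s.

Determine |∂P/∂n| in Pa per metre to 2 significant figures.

Coriolis parameter at 58°N:
f = 2Ω sin φ = 2 × 7.29×10⁻⁵ × sin 58° = 1.24×10⁻⁴ s⁻¹
Geostrophic balance rearranged: |∂P/∂n| = f ρ V_g
|∂P/∂n| = 1.24×10⁻⁴ × 0.800 × 60.0 = 5.93×10⁻³ Pa/m

5.9×10⁻³ Pa/m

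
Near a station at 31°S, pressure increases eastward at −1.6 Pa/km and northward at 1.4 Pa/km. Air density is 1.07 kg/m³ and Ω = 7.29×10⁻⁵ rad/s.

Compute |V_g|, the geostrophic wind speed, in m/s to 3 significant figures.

Coriolis parameter at 31°S:
f = 2Ω sin φ = 2 × 7.29×10⁻⁵ × sin 31° = 7.51×10⁻⁵ s⁻¹
In the Southern Hemisphere f is negative: f = −7.51×10⁻⁵ s⁻¹.
Component geostrophic relations (x east, y north):
u_g = −(1/(fρ)) ∂P/∂y,  v_g = (1/(fρ)) ∂P/∂x
u_g = −(1.4×10⁻³)/(−7.51×10⁻⁵ × 1.07) = 17.4 m/s;  v_g = (−1.6×10⁻³)/(−7.51×10⁻⁵ × 1.07) = 19.9 m/s
|V_g| = √(u_g² + v_g²) = 26.5 m/s

26.5 m/s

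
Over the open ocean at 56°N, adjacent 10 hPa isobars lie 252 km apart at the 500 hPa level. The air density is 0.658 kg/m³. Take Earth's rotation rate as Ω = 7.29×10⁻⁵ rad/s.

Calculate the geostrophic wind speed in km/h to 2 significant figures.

180 km/h

Coriolis parameter at 56°N:
f = 2Ω sin φ = 2 × 7.29×10⁻⁵ × sin 56° = 1.21×10⁻⁴ s⁻¹
Pressure gradient: |∂P/∂n| = 1000 Pa / 252000 m = 3.97×10⁻³ Pa/m
Geostrophic balance (pressure-gradient force = Coriolis force):
V_g = (1/(fρ)) |∂P/∂n| = 3.97×10⁻³ / (1.21×10⁻⁴ × 0.658) = 49.9 m/s
Converting: 49.9 m/s × 3.6 = 180 km/h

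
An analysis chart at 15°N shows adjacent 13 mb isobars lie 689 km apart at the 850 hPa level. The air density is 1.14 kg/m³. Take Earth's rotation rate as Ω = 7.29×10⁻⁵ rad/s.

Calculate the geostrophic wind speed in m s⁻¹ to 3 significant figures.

43.9 m s⁻¹

Coriolis parameter at 15°N:
f = 2Ω sin φ = 2 × 7.29×10⁻⁵ × sin 15° = 3.77×10⁻⁵ s⁻¹
Pressure gradient: |∂P/∂n| = 1300 Pa / 689000 m = 1.89×10⁻³ Pa/m
Geostrophic balance (pressure-gradient force = Coriolis force):
V_g = (1/(fρ)) |∂P/∂n| = 1.89×10⁻³ / (3.77×10⁻⁵ × 1.14) = 43.9 m/s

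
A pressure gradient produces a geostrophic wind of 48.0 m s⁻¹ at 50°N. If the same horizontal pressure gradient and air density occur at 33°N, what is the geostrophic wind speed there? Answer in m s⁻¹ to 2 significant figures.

68 m s⁻¹

With the same pressure gradient and density, V_g ∝ 1/f ∝ 1/sin φ.
V₂ = V₁ · sin φ₁ / sin φ₂ = 48.0 × sin 50° / sin 33°
V₂ = 48.0 × 0.7660/0.5446 = 68 m s⁻¹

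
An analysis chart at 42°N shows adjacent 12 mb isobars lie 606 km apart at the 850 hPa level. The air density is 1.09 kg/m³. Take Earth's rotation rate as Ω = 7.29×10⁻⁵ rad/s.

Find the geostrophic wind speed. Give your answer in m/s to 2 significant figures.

19 m/s

Coriolis parameter at 42°N:
f = 2Ω sin φ = 2 × 7.29×10⁻⁵ × sin 42° = 9.76×10⁻⁵ s⁻¹
Pressure gradient: |∂P/∂n| = 1200 Pa / 606000 m = 1.98×10⁻³ Pa/m
Geostrophic balance (pressure-gradient force = Coriolis force):
V_g = (1/(fρ)) |∂P/∂n| = 1.98×10⁻³ / (9.76×10⁻⁵ × 1.09) = 18.6 m/s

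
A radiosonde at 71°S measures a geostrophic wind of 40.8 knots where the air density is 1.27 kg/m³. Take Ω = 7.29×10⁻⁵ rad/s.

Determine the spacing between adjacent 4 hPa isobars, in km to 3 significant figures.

Coriolis parameter at 71°S:
f = 2Ω sin φ = 2 × 7.29×10⁻⁵ × sin 71° = 1.38×10⁻⁴ s⁻¹
Wind speed in SI: 40.8 knots = 21.0 m/s
Geostrophic balance rearranged: |∂P/∂n| = f ρ V_g
|∂P/∂n| = 1.38×10⁻⁴ × 1.27 × 21.0 = 3.67×10⁻³ Pa/m
Isobar spacing: Δn = ΔP/|∂P/∂n| = 400 Pa / 3.67×10⁻³ Pa/m = 108850 m ≈ 109 km

109 km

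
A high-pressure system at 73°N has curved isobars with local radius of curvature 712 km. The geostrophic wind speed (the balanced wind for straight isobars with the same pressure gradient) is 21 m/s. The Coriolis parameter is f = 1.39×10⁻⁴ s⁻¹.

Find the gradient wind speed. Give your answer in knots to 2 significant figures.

Around a high, pressure-gradient force acts outward with centrifugal, so Coriolis balances both:
fV = (1/ρ)|∂P/∂n| + V²/R  →  V² − fR·V + fR·V_g = 0
With fR = 1.39×10⁻⁴ × 712×10³ m = 99.0 m/s:
V = [fR − √((fR)² − 4 fR V_g)]/2 = [99.0 − √(99.0² − 4×99.0×21)]/2 = 30.2 m/s
Supergeostrophic (V > V_g = 21 m/s), as expected around a high.
Converting: 30.2 m/s × 1.944 = 59 knots

59 knots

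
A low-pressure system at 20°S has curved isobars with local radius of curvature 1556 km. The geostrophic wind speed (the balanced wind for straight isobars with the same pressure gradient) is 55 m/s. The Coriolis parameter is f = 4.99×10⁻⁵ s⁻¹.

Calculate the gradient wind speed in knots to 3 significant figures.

72.3 knots

Around a low, centrifugal force acts outward with Coriolis, so pressure-gradient force balances both:
(1/ρ)|∂P/∂n| = fV + V²/R  →  V² + fR·V − fR·V_g = 0
With fR = 4.99×10⁻⁵ × 1556×10³ m = 77.6 m/s:
V = [−fR + √((fR)² + 4 fR V_g)]/2 = [−77.6 + √(77.6² + 4×77.6×55)]/2 = 37.2 m/s
Subgeostrophic (V < V_g = 55 m/s), as expected around a low.
Converting: 37.2 m/s × 1.944 = 72.3 knots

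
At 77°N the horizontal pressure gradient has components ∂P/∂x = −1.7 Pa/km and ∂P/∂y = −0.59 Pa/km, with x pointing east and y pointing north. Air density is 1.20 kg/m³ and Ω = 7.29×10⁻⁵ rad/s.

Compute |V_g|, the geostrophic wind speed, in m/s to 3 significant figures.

10.6 m/s

Coriolis parameter at 77°N:
f = 2Ω sin φ = 2 × 7.29×10⁻⁵ × sin 77° = 1.42×10⁻⁴ s⁻¹
Component geostrophic relations (x east, y north):
u_g = −(1/(fρ)) ∂P/∂y,  v_g = (1/(fρ)) ∂P/∂x
u_g = −(−0.59×10⁻³)/(1.42×10⁻⁴ × 1.20) = 3.46 m/s;  v_g = (−1.7×10⁻³)/(1.42×10⁻⁴ × 1.20) = −9.97 m/s
|V_g| = √(u_g² + v_g²) = 10.6 m/s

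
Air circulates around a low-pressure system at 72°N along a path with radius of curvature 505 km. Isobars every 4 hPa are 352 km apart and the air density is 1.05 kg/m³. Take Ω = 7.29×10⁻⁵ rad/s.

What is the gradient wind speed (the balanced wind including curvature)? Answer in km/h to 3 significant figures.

Coriolis parameter at 72°N:
f = 2Ω sin φ = 2 × 7.29×10⁻⁵ × sin 72° = 1.39×10⁻⁴ s⁻¹
Pressure gradient: |∂P/∂n| = 400 Pa / 352000 m = 1.14×10⁻³ Pa/m
Geostrophic speed: V_g = |∂P/∂n|/(fρ) = 1.14×10⁻³/(1.39×10⁻⁴ × 1.05) = 7.80 m/s
Around a low, centrifugal force acts outward with Coriolis, so pressure-gradient force balances both:
(1/ρ)|∂P/∂n| = fV + V²/R  →  V² + fR·V − fR·V_g = 0
With fR = 1.39×10⁻⁴ × 505×10³ m = 70.0 m/s:
V = [−fR + √((fR)² + 4 fR V_g)]/2 = [−70.0 + √(70.0² + 4×70.0×7.8)]/2 = 7.09 m/s
Subgeostrophic (V < V_g = 7.8 m/s), as expected around a low.
Converting: 7.09 m/s × 3.6 = 25.5 km/h

25.5 km/h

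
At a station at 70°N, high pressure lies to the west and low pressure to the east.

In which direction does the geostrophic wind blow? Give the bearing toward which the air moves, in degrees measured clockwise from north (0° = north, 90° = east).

The pressure-gradient force points toward the east (bearing 090°).
Geostrophic balance: in the Northern Hemisphere the Coriolis force deflects motion to the right, so the geostrophic wind blows 90° to the right of the pressure-gradient force (low pressure on the left).
Rotating 090° by 90° clockwise gives 180° — the wind blows toward the south.

180°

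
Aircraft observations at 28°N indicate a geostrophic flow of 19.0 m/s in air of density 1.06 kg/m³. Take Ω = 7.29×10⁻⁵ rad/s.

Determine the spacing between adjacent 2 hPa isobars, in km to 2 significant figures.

150 km

Coriolis parameter at 28°N:
f = 2Ω sin φ = 2 × 7.29×10⁻⁵ × sin 28° = 6.84×10⁻⁵ s⁻¹
Geostrophic balance rearranged: |∂P/∂n| = f ρ V_g
|∂P/∂n| = 6.84×10⁻⁵ × 1.06 × 19.0 = 1.38×10⁻³ Pa/m
Isobar spacing: Δn = ΔP/|∂P/∂n| = 200 Pa / 1.38×10⁻³ Pa/m = 145079 m ≈ 150 km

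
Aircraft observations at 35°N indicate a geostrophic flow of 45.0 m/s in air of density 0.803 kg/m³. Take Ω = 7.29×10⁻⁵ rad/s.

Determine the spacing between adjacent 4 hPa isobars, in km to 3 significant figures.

132 km

Coriolis parameter at 35°N:
f = 2Ω sin φ = 2 × 7.29×10⁻⁵ × sin 35° = 8.36×10⁻⁵ s⁻¹
Geostrophic balance rearranged: |∂P/∂n| = f ρ V_g
|∂P/∂n| = 8.36×10⁻⁵ × 0.803 × 45.0 = 3.02×10⁻³ Pa/m
Isobar spacing: Δn = ΔP/|∂P/∂n| = 400 Pa / 3.02×10⁻³ Pa/m = 132368 m ≈ 132 km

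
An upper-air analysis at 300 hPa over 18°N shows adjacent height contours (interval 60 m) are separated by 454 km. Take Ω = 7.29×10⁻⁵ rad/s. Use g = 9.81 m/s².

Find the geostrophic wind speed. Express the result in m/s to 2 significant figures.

Coriolis parameter at 18°N:
f = 2Ω sin φ = 2 × 7.29×10⁻⁵ × sin 18° = 4.51×10⁻⁵ s⁻¹
Height gradient: |∂Z/∂n| = 60 m / 454000 m = 1.32×10⁻⁴
On a pressure surface, geostrophic balance gives V_g = (g/f)|∂Z/∂n|:
V_g = 9.81 × 1.32×10⁻⁴ / 4.51×10⁻⁵ = 28.8 m/s

29 m/s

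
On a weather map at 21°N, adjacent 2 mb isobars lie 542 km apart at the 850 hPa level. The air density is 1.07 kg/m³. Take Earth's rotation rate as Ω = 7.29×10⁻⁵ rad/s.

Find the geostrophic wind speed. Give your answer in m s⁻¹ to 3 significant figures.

6.60 m s⁻¹

Coriolis parameter at 21°N:
f = 2Ω sin φ = 2 × 7.29×10⁻⁵ × sin 21° = 5.23×10⁻⁵ s⁻¹
Pressure gradient: |∂P/∂n| = 200 Pa / 542000 m = 3.69×10⁻⁴ Pa/m
Geostrophic balance (pressure-gradient force = Coriolis force):
V_g = (1/(fρ)) |∂P/∂n| = 3.69×10⁻⁴ / (5.23×10⁻⁵ × 1.07) = 6.60 m/s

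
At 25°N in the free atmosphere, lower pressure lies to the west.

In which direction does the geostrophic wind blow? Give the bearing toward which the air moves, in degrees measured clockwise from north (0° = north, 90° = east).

The pressure-gradient force points toward the west (bearing 270°).
Geostrophic balance: in the Northern Hemisphere the Coriolis force deflects motion to the right, so the geostrophic wind blows 90° to the right of the pressure-gradient force (low pressure on the left).
Rotating 270° by 90° clockwise gives 000° — the wind blows toward the north.

000°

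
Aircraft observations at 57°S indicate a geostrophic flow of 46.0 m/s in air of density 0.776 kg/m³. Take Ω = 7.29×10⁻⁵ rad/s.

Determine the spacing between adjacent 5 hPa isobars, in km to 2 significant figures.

Coriolis parameter at 57°S:
f = 2Ω sin φ = 2 × 7.29×10⁻⁵ × sin 57° = 1.22×10⁻⁴ s⁻¹
Geostrophic balance rearranged: |∂P/∂n| = f ρ V_g
|∂P/∂n| = 1.22×10⁻⁴ × 0.776 × 46.0 = 4.36×10⁻³ Pa/m
Isobar spacing: Δn = ΔP/|∂P/∂n| = 500 Pa / 4.36×10⁻³ Pa/m = 114552 m ≈ 110 km

110 km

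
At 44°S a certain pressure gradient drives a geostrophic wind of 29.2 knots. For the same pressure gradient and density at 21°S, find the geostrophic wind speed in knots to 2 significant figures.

57 knots

With the same pressure gradient and density, V_g ∝ 1/f ∝ 1/sin φ.
V₂ = V₁ · sin φ₁ / sin φ₂ = 29.2 × sin 44° / sin 21°
V₂ = 29.2 × 0.6947/0.3584 = 57 knots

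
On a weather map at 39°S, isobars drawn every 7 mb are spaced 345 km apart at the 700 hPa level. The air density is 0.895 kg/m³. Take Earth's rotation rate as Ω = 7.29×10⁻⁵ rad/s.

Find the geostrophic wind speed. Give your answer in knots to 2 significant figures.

48 knots

Coriolis parameter at 39°S:
f = 2Ω sin φ = 2 × 7.29×10⁻⁵ × sin 39° = 9.18×10⁻⁵ s⁻¹
Pressure gradient: |∂P/∂n| = 700 Pa / 345000 m = 2.03×10⁻³ Pa/m
Geostrophic balance (pressure-gradient force = Coriolis force):
V_g = (1/(fρ)) |∂P/∂n| = 2.03×10⁻³ / (9.18×10⁻⁵ × 0.895) = 24.7 m/s
Converting: 24.7 m/s × 1.944 = 48 knots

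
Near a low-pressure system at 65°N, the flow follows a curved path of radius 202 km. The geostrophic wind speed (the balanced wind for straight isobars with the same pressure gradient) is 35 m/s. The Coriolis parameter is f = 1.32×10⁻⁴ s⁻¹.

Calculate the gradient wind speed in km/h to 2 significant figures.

Around a low, centrifugal force acts outward with Coriolis, so pressure-gradient force balances both:
(1/ρ)|∂P/∂n| = fV + V²/R  →  V² + fR·V − fR·V_g = 0
With fR = 1.32×10⁻⁴ × 202×10³ m = 26.7 m/s:
V = [−fR + √((fR)² + 4 fR V_g)]/2 = [−26.7 + √(26.7² + 4×26.7×35)]/2 = 20 m/s
Subgeostrophic (V < V_g = 35 m/s), as expected around a low.
Converting: 20 m/s × 3.6 = 72 km/h

72 km/h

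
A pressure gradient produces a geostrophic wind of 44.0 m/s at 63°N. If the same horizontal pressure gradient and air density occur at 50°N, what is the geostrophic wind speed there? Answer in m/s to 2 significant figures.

With the same pressure gradient and density, V_g ∝ 1/f ∝ 1/sin φ.
V₂ = V₁ · sin φ₁ / sin φ₂ = 44.0 × sin 63° / sin 50°
V₂ = 44.0 × 0.8910/0.7660 = 51 m/s

51 m/s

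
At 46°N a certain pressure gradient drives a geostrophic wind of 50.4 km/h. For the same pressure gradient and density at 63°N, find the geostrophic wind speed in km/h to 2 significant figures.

41 km/h

With the same pressure gradient and density, V_g ∝ 1/f ∝ 1/sin φ.
V₂ = V₁ · sin φ₁ / sin φ₂ = 50.4 × sin 46° / sin 63°
V₂ = 50.4 × 0.7193/0.8910 = 41 km/h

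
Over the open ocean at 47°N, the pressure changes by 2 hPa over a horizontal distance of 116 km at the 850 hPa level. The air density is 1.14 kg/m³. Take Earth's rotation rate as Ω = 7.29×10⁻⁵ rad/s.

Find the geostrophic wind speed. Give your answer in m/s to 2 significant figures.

Coriolis parameter at 47°N:
f = 2Ω sin φ = 2 × 7.29×10⁻⁵ × sin 47° = 1.07×10⁻⁴ s⁻¹
Pressure gradient: |∂P/∂n| = 200 Pa / 116000 m = 1.72×10⁻³ Pa/m
Geostrophic balance (pressure-gradient force = Coriolis force):
V_g = (1/(fρ)) |∂P/∂n| = 1.72×10⁻³ / (1.07×10⁻⁴ × 1.14) = 14.2 m/s

14 m/s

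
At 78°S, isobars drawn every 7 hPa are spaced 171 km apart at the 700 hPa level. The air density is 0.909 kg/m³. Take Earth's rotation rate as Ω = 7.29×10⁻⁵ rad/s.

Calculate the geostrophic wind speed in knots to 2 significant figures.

Coriolis parameter at 78°S:
f = 2Ω sin φ = 2 × 7.29×10⁻⁵ × sin 78° = 1.43×10⁻⁴ s⁻¹
Pressure gradient: |∂P/∂n| = 700 Pa / 171000 m = 4.09×10⁻³ Pa/m
Geostrophic balance (pressure-gradient force = Coriolis force):
V_g = (1/(fρ)) |∂P/∂n| = 4.09×10⁻³ / (1.43×10⁻⁴ × 0.909) = 31.6 m/s
Converting: 31.6 m/s × 1.944 = 61 knots

61 knots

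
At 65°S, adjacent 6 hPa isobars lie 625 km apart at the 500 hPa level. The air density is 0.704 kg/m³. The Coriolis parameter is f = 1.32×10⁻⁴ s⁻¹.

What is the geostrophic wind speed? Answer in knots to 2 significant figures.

20 knots

Pressure gradient: |∂P/∂n| = 600 Pa / 625000 m = 9.60×10⁻⁴ Pa/m
Geostrophic balance (pressure-gradient force = Coriolis force):
V_g = (1/(fρ)) |∂P/∂n| = 9.60×10⁻⁴ / (1.32×10⁻⁴ × 0.704) = 10.3 m/s
Converting: 10.3 m/s × 1.944 = 20 knots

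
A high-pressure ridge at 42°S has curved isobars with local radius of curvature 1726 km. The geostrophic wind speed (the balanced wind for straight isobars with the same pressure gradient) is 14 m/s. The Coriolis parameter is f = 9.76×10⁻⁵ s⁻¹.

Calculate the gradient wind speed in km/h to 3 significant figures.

Around a high, pressure-gradient force acts outward with centrifugal, so Coriolis balances both:
fV = (1/ρ)|∂P/∂n| + V²/R  →  V² − fR·V + fR·V_g = 0
With fR = 9.76×10⁻⁵ × 1726×10³ m = 168 m/s:
V = [fR − √((fR)² − 4 fR V_g)]/2 = [168 − √(168² − 4×168×14)]/2 = 15.4 m/s
Supergeostrophic (V > V_g = 14 m/s), as expected around a high.
Converting: 15.4 m/s × 3.6 = 55.5 km/h

55.5 km/h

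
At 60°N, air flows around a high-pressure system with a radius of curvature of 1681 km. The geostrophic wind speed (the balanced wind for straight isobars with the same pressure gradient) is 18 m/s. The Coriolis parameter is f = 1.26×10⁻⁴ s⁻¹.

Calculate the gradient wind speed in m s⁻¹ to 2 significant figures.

20 m s⁻¹

Around a high, pressure-gradient force acts outward with centrifugal, so Coriolis balances both:
fV = (1/ρ)|∂P/∂n| + V²/R  →  V² − fR·V + fR·V_g = 0
With fR = 1.26×10⁻⁴ × 1681×10³ m = 212 m/s:
V = [fR − √((fR)² − 4 fR V_g)]/2 = [212 − √(212² − 4×212×18)]/2 = 19.9 m/s
Supergeostrophic (V > V_g = 18 m/s), as expected around a high.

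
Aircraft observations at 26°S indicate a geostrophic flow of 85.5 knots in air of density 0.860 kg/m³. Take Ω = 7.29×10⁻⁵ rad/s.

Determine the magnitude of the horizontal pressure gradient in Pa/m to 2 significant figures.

2.4×10⁻³ Pa/m

Coriolis parameter at 26°S:
f = 2Ω sin φ = 2 × 7.29×10⁻⁵ × sin 26° = 6.39×10⁻⁵ s⁻¹
Wind speed in SI: 85.5 knots = 44.0 m/s
Geostrophic balance rearranged: |∂P/∂n| = f ρ V_g
|∂P/∂n| = 6.39×10⁻⁵ × 0.860 × 44.0 = 2.42×10⁻³ Pa/m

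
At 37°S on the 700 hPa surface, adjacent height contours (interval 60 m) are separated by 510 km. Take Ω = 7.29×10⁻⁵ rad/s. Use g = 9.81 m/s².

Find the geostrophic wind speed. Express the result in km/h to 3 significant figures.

Coriolis parameter at 37°S:
f = 2Ω sin φ = 2 × 7.29×10⁻⁵ × sin 37° = 8.77×10⁻⁵ s⁻¹
Height gradient: |∂Z/∂n| = 60 m / 510000 m = 1.18×10⁻⁴
On a pressure surface, geostrophic balance gives V_g = (g/f)|∂Z/∂n|:
V_g = 9.81 × 1.18×10⁻⁴ / 8.77×10⁻⁵ = 13.2 m/s
Converting: 13.2 m/s × 3.6 = 47.4 km/h

47.4 km/h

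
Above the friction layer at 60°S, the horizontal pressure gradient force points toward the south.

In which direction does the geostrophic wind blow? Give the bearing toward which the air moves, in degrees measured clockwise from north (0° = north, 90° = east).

090°

The pressure-gradient force points toward the south (bearing 180°).
Geostrophic balance: in the Southern Hemisphere the Coriolis force deflects motion to the left, so the geostrophic wind blows 90° to the left of the pressure-gradient force (low pressure on the right).
Rotating 180° by 90° counterclockwise gives 090° — the wind blows toward the east.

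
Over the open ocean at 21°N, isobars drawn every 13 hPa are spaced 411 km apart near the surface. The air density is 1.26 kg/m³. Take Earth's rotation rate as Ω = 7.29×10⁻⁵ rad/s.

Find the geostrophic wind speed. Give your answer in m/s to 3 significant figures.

Coriolis parameter at 21°N:
f = 2Ω sin φ = 2 × 7.29×10⁻⁵ × sin 21° = 5.23×10⁻⁵ s⁻¹
Pressure gradient: |∂P/∂n| = 1300 Pa / 411000 m = 3.16×10⁻³ Pa/m
Geostrophic balance (pressure-gradient force = Coriolis force):
V_g = (1/(fρ)) |∂P/∂n| = 3.16×10⁻³ / (5.23×10⁻⁵ × 1.26) = 48.0 m/s

48.0 m/s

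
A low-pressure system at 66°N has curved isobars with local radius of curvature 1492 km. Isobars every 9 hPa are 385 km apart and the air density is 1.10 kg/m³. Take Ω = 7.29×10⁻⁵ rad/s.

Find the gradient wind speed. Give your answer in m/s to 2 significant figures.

15 m/s

Coriolis parameter at 66°N:
f = 2Ω sin φ = 2 × 7.29×10⁻⁵ × sin 66° = 1.33×10⁻⁴ s⁻¹
Pressure gradient: |∂P/∂n| = 900 Pa / 385000 m = 2.34×10⁻³ Pa/m
Geostrophic speed: V_g = |∂P/∂n|/(fρ) = 2.34×10⁻³/(1.33×10⁻⁴ × 1.10) = 16.0 m/s
Around a low, centrifugal force acts outward with Coriolis, so pressure-gradient force balances both:
(1/ρ)|∂P/∂n| = fV + V²/R  →  V² + fR·V − fR·V_g = 0
With fR = 1.33×10⁻⁴ × 1492×10³ m = 199 m/s:
V = [−fR + √((fR)² + 4 fR V_g)]/2 = [−199 + √(199² + 4×199×16)]/2 = 14.8 m/s
Subgeostrophic (V < V_g = 16 m/s), as expected around a low.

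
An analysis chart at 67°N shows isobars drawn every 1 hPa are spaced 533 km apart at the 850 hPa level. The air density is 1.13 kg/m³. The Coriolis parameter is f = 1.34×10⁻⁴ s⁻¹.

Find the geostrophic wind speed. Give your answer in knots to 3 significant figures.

Pressure gradient: |∂P/∂n| = 100 Pa / 533000 m = 1.88×10⁻⁴ Pa/m
Geostrophic balance (pressure-gradient force = Coriolis force):
V_g = (1/(fρ)) |∂P/∂n| = 1.88×10⁻⁴ / (1.34×10⁻⁴ × 1.13) = 1.24 m/s
Converting: 1.24 m/s × 1.944 = 2.41 knots

2.41 knots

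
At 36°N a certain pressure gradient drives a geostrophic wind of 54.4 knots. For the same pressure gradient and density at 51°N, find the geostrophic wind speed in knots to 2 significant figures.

With the same pressure gradient and density, V_g ∝ 1/f ∝ 1/sin φ.
V₂ = V₁ · sin φ₁ / sin φ₂ = 54.4 × sin 36° / sin 51°
V₂ = 54.4 × 0.5878/0.7771 = 41 knots

41 knots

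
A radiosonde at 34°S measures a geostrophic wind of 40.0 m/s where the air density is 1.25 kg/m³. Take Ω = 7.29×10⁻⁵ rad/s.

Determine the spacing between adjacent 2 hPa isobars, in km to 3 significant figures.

49.1 km

Coriolis parameter at 34°S:
f = 2Ω sin φ = 2 × 7.29×10⁻⁵ × sin 34° = 8.15×10⁻⁵ s⁻¹
Geostrophic balance rearranged: |∂P/∂n| = f ρ V_g
|∂P/∂n| = 8.15×10⁻⁵ × 1.25 × 40.0 = 4.08×10⁻³ Pa/m
Isobar spacing: Δn = ΔP/|∂P/∂n| = 200 Pa / 4.08×10⁻³ Pa/m = 49061 m ≈ 49.1 km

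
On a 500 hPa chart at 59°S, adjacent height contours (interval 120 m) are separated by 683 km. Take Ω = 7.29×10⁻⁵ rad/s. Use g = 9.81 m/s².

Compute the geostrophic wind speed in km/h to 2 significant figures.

Coriolis parameter at 59°S:
f = 2Ω sin φ = 2 × 7.29×10⁻⁵ × sin 59° = 1.25×10⁻⁴ s⁻¹
Height gradient: |∂Z/∂n| = 120 m / 683000 m = 1.76×10⁻⁴
On a pressure surface, geostrophic balance gives V_g = (g/f)|∂Z/∂n|:
V_g = 9.81 × 1.76×10⁻⁴ / 1.25×10⁻⁴ = 13.8 m/s
Converting: 13.8 m/s × 3.6 = 50 km/h

50 km/h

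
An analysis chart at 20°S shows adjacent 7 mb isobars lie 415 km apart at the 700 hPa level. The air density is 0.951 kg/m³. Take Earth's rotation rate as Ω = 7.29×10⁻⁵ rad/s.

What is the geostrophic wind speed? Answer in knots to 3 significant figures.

69.1 knots

Coriolis parameter at 20°S:
f = 2Ω sin φ = 2 × 7.29×10⁻⁵ × sin 20° = 4.99×10⁻⁵ s⁻¹
Pressure gradient: |∂P/∂n| = 700 Pa / 415000 m = 1.69×10⁻³ Pa/m
Geostrophic balance (pressure-gradient force = Coriolis force):
V_g = (1/(fρ)) |∂P/∂n| = 1.69×10⁻³ / (4.99×10⁻⁵ × 0.951) = 35.6 m/s
Converting: 35.6 m/s × 1.944 = 69.1 knots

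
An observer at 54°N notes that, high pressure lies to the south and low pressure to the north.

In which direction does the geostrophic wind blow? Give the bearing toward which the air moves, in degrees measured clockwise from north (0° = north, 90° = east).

The pressure-gradient force points toward the north (bearing 000°).
Geostrophic balance: in the Northern Hemisphere the Coriolis force deflects motion to the right, so the geostrophic wind blows 90° to the right of the pressure-gradient force (low pressure on the left).
Rotating 000° by 90° clockwise gives 090° — the wind blows toward the east.

090°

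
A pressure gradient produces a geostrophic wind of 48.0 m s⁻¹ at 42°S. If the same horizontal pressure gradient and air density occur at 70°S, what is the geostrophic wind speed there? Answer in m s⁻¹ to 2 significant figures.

With the same pressure gradient and density, V_g ∝ 1/f ∝ 1/sin φ.
V₂ = V₁ · sin φ₁ / sin φ₂ = 48.0 × sin 42° / sin 70°
V₂ = 48.0 × 0.6691/0.9397 = 34 m s⁻¹

34 m s⁻¹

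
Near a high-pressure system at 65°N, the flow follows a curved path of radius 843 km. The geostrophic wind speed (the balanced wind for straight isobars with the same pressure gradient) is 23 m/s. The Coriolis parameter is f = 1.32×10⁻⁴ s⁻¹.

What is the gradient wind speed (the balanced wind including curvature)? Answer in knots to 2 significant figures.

Around a high, pressure-gradient force acts outward with centrifugal, so Coriolis balances both:
fV = (1/ρ)|∂P/∂n| + V²/R  →  V² − fR·V + fR·V_g = 0
With fR = 1.32×10⁻⁴ × 843×10³ m = 111 m/s:
V = [fR − √((fR)² − 4 fR V_g)]/2 = [111 − √(111² − 4×111×23)]/2 = 32.5 m/s
Supergeostrophic (V > V_g = 23 m/s), as expected around a high.
Converting: 32.5 m/s × 1.944 = 63 knots

63 knots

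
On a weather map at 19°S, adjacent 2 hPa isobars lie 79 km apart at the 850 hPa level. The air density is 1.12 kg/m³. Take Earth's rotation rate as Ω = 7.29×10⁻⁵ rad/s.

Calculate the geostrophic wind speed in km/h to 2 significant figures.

Coriolis parameter at 19°S:
f = 2Ω sin φ = 2 × 7.29×10⁻⁵ × sin 19° = 4.75×10⁻⁵ s⁻¹
Pressure gradient: |∂P/∂n| = 200 Pa / 79000 m = 2.53×10⁻³ Pa/m
Geostrophic balance (pressure-gradient force = Coriolis force):
V_g = (1/(fρ)) |∂P/∂n| = 2.53×10⁻³ / (4.75×10⁻⁵ × 1.12) = 47.6 m/s
Converting: 47.6 m/s × 3.6 = 170 km/h

170 km/h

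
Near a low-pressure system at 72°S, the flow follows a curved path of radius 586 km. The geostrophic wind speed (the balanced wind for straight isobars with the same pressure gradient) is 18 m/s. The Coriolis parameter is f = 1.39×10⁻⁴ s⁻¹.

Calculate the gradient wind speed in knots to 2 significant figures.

29 knots

Around a low, centrifugal force acts outward with Coriolis, so pressure-gradient force balances both:
(1/ρ)|∂P/∂n| = fV + V²/R  →  V² + fR·V − fR·V_g = 0
With fR = 1.39×10⁻⁴ × 586×10³ m = 81.5 m/s:
V = [−fR + √((fR)² + 4 fR V_g)]/2 = [−81.5 + √(81.5² + 4×81.5×18)]/2 = 15.2 m/s
Subgeostrophic (V < V_g = 18 m/s), as expected around a low.
Converting: 15.2 m/s × 1.944 = 29 knots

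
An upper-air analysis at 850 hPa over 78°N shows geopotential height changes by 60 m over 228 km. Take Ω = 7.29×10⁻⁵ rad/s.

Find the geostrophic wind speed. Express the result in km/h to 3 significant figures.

65.2 km/h

Coriolis parameter at 78°N:
f = 2Ω sin φ = 2 × 7.29×10⁻⁵ × sin 78° = 1.43×10⁻⁴ s⁻¹
Height gradient: |∂Z/∂n| = 60 m / 228000 m = 2.63×10⁻⁴
On a pressure surface, geostrophic balance gives V_g = (g/f)|∂Z/∂n|:
V_g = 9.81 × 2.63×10⁻⁴ / 1.43×10⁻⁴ = 18.1 m/s
Converting: 18.1 m/s × 3.6 = 65.2 km/h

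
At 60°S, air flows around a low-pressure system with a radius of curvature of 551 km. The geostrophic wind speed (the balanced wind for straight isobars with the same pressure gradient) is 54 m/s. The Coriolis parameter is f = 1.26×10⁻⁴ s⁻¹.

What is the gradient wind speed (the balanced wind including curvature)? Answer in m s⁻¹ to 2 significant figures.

Around a low, centrifugal force acts outward with Coriolis, so pressure-gradient force balances both:
(1/ρ)|∂P/∂n| = fV + V²/R  →  V² + fR·V − fR·V_g = 0
With fR = 1.26×10⁻⁴ × 551×10³ m = 69.4 m/s:
V = [−fR + √((fR)² + 4 fR V_g)]/2 = [−69.4 + √(69.4² + 4×69.4×54)]/2 = 35.7 m/s
Subgeostrophic (V < V_g = 54 m/s), as expected around a low.

36 m s⁻¹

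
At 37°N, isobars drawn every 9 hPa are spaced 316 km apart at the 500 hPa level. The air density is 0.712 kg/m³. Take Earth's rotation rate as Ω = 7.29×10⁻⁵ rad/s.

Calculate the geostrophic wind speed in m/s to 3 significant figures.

Coriolis parameter at 37°N:
f = 2Ω sin φ = 2 × 7.29×10⁻⁵ × sin 37° = 8.77×10⁻⁵ s⁻¹
Pressure gradient: |∂P/∂n| = 900 Pa / 316000 m = 2.85×10⁻³ Pa/m
Geostrophic balance (pressure-gradient force = Coriolis force):
V_g = (1/(fρ)) |∂P/∂n| = 2.85×10⁻³ / (8.77×10⁻⁵ × 0.712) = 45.6 m/s

45.6 m/s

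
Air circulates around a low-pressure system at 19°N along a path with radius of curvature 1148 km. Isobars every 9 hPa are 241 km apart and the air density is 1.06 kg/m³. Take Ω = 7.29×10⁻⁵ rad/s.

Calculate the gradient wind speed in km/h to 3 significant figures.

Coriolis parameter at 19°N:
f = 2Ω sin φ = 2 × 7.29×10⁻⁵ × sin 19° = 4.75×10⁻⁵ s⁻¹
Pressure gradient: |∂P/∂n| = 900 Pa / 241000 m = 3.73×10⁻³ Pa/m
Geostrophic speed: V_g = |∂P/∂n|/(fρ) = 3.73×10⁻³/(4.75×10⁻⁵ × 1.06) = 74.2 m/s
Around a low, centrifugal force acts outward with Coriolis, so pressure-gradient force balances both:
(1/ρ)|∂P/∂n| = fV + V²/R  →  V² + fR·V − fR·V_g = 0
With fR = 4.75×10⁻⁵ × 1148×10³ m = 54.5 m/s:
V = [−fR + √((fR)² + 4 fR V_g)]/2 = [−54.5 + √(54.5² + 4×54.5×74.2)]/2 = 41.9 m/s
Subgeostrophic (V < V_g = 74.2 m/s), as expected around a low.
Converting: 41.9 m/s × 3.6 = 151 km/h

151 km/h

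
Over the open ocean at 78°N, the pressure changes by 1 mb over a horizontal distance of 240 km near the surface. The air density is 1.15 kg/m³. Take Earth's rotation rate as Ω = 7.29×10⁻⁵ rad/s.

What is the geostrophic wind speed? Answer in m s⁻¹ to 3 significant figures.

2.54 m s⁻¹

Coriolis parameter at 78°N:
f = 2Ω sin φ = 2 × 7.29×10⁻⁵ × sin 78° = 1.43×10⁻⁴ s⁻¹
Pressure gradient: |∂P/∂n| = 100 Pa / 240000 m = 4.17×10⁻⁴ Pa/m
Geostrophic balance (pressure-gradient force = Coriolis force):
V_g = (1/(fρ)) |∂P/∂n| = 4.17×10⁻⁴ / (1.43×10⁻⁴ × 1.15) = 2.54 m/s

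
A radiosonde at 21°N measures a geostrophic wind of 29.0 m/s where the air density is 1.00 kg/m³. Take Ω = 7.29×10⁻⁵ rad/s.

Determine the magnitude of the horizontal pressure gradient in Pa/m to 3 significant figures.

Coriolis parameter at 21°N:
f = 2Ω sin φ = 2 × 7.29×10⁻⁵ × sin 21° = 5.23×10⁻⁵ s⁻¹
Geostrophic balance rearranged: |∂P/∂n| = f ρ V_g
|∂P/∂n| = 5.23×10⁻⁵ × 1.00 × 29.0 = 1.52×10⁻³ Pa/m

1.52×10⁻³ Pa/m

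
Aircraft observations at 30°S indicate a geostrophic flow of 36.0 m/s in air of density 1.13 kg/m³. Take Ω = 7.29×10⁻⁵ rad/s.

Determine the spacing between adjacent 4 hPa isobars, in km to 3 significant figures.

135 km

Coriolis parameter at 30°S:
f = 2Ω sin φ = 2 × 7.29×10⁻⁵ × sin 30° = 7.29×10⁻⁵ s⁻¹
Geostrophic balance rearranged: |∂P/∂n| = f ρ V_g
|∂P/∂n| = 7.29×10⁻⁵ × 1.13 × 36.0 = 2.97×10⁻³ Pa/m
Isobar spacing: Δn = ΔP/|∂P/∂n| = 400 Pa / 2.97×10⁻³ Pa/m = 134881 m ≈ 135 km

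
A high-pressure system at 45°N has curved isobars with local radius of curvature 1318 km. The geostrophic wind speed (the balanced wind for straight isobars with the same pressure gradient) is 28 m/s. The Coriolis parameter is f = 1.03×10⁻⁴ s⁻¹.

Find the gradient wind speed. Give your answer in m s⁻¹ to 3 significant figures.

Around a high, pressure-gradient force acts outward with centrifugal, so Coriolis balances both:
fV = (1/ρ)|∂P/∂n| + V²/R  →  V² − fR·V + fR·V_g = 0
With fR = 1.03×10⁻⁴ × 1318×10³ m = 136 m/s:
V = [fR − √((fR)² − 4 fR V_g)]/2 = [136 − √(136² − 4×136×28)]/2 = 39.5 m/s
Supergeostrophic (V > V_g = 28 m/s), as expected around a high.

39.5 m s⁻¹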